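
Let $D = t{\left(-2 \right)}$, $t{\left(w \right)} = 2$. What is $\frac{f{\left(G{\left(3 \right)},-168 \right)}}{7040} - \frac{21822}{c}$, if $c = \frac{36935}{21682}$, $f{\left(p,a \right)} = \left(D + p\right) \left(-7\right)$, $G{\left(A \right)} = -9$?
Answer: $- \frac{666187240469}{52004480} \approx -12810.0$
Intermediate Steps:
$D = 2$
$f{\left(p,a \right)} = -14 - 7 p$ ($f{\left(p,a \right)} = \left(2 + p\right) \left(-7\right) = -14 - 7 p$)
$c = \frac{36935}{21682}$ ($c = 36935 \cdot \frac{1}{21682} = \frac{36935}{21682} \approx 1.7035$)
$\frac{f{\left(G{\left(3 \right)},-168 \right)}}{7040} - \frac{21822}{c} = \frac{-14 - -63}{7040} - \frac{21822}{\frac{36935}{21682}} = \left(-14 + 63\right) \frac{1}{7040} - \frac{473144604}{36935} = 49 \cdot \frac{1}{7040} - \frac{473144604}{36935} = \frac{49}{7040} - \frac{473144604}{36935} = - \frac{666187240469}{52004480}$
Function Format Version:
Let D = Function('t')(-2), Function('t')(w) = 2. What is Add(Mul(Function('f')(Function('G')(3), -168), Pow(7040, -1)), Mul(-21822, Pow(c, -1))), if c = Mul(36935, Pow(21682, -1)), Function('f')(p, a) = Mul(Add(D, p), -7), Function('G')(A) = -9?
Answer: Rational(-666187240469, 52004480) ≈ -12810.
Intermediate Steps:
D = 2
Function('f')(p, a) = Add(-14, Mul(-7, p)) (Function('f')(p, a) = Mul(Add(2, p), -7) = Add(-14, Mul(-7, p)))
c = Rational(36935, 21682) (c = Mul(36935, Rational(1, 21682)) = Rational(36935, 21682) ≈ 1.7035)
Add(Mul(Function('f')(Function('G')(3), -168), Pow(7040, -1)), Mul(-21822, Pow(c, -1))) = Add(Mul(Add(-14, Mul(-7, -9)), Pow(7040, -1)), Mul(-21822, Pow(Rational(36935, 21682), -1))) = Add(Mul(Add(-14, 63), Rational(1, 7040)), Mul(-21822, Rational(21682, 36935))) = Add(Mul(49, Rational(1, 7040)), Rational(-473144604, 36935)) = Add(Rational(49, 7040), Rational(-473144604, 36935)) = Rational(-666187240469, 52004480)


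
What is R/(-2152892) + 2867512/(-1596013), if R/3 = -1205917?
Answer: -399466017941/3436043619596 ≈ -0.11626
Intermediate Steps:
R = -3617751 (R = 3*(-1205917) = -3617751)
R/(-2152892) + 2867512/(-1596013) = -3617751/(-2152892) + 2867512/(-1596013) = -3617751*(-1/2152892) + 2867512*(-1/1596013) = 3617751/2152892 - 2867512/1596013 = -399466017941/3436043619596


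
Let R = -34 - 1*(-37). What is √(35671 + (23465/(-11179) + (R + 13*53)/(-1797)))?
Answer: 10*√143941858552385502/20088663 ≈ 188.86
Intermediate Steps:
R = 3 (R = -34 + 37 = 3)
√(35671 + (23465/(-11179) + (R + 13*53)/(-1797))) = √(35671 + (23465/(-11179) + (3 + 13*53)/(-1797))) = √(35671 + (23465*(-1/11179) + (3 + 689)*(-1/1797))) = √(35671 + (-23465/11179 + 692*(-1/1797))) = √(35671 + (-23465/11179 - 692/1797)) = √(35671 - 49902473/20088663) = √(716532795400/20088663) = 10*√143941858552385502/20088663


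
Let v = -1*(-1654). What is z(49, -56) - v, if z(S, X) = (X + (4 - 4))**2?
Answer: 1482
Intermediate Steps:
z(S, X) = X**2 (z(S, X) = (X + 0)**2 = X**2)
v = 1654
z(49, -56) - v = (-56)**2 - 1*1654 = 3136 - 1654 = 1482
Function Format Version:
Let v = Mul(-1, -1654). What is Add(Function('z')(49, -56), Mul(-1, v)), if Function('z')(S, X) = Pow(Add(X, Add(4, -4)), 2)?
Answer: 1482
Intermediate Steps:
Function('z')(S, X) = Pow(X, 2) (Function('z')(S, X) = Pow(Add(X, 0), 2) = Pow(X, 2))
v = 1654
Add(Function('z')(49, -56), Mul(-1, v)) = Add(Pow(-56, 2), Mul(-1, 1654)) = Add(3136, -1654) = 1482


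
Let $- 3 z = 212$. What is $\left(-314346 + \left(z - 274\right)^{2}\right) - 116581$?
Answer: $- \frac{2809187}{9} \approx -3.1213 \cdot 10^{5}$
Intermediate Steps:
$z = - \frac{212}{3}$ ($z = \left(- \frac{1}{3}\right) 212 = - \frac{212}{3} \approx -70.667$)
$\left(-314346 + \left(z - 274\right)^{2}\right) - 116581 = \left(-314346 + \left(- \frac{212}{3} - 274\right)^{2}\right) - 116581 = \left(-314346 + \left(- \frac{1034}{3}\right)^{2}\right) - 116581 = \left(-314346 + \frac{1069156}{9}\right) - 116581 = - \frac{1759958}{9} - 116581 = - \frac{2809187}{9}$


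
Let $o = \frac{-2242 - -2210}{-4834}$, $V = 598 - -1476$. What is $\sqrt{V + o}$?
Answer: $\frac{3 \sqrt{1346235162}}{2417} \approx 45.541$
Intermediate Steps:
$V = 2074$ ($V = 598 + 1476 = 2074$)
$o = \frac{16}{2417}$ ($o = \left(-2242 + 2210\right) \left(- \frac{1}{4834}\right) = \left(-32\right) \left(- \frac{1}{4834}\right) = \frac{16}{2417} \approx 0.0066198$)
$\sqrt{V + o} = \sqrt{2074 + \frac{16}{2417}} = \sqrt{\frac{5012874}{2417}} = \frac{3 \sqrt{1346235162}}{2417}$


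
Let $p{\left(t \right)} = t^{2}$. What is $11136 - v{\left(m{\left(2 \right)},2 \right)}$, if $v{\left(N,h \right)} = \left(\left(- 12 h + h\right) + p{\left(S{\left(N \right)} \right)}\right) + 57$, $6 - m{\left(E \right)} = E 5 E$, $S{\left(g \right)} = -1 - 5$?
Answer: $11065$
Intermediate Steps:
$S{\left(g \right)} = -6$
$m{\left(E \right)} = 6 - 5 E^{2}$ ($m{\left(E \right)} = 6 - E 5 E = 6 - 5 E E = 6 - 5 E^{2}$)
$v{\left(N,h \right)} = 93 - 11 h$ ($v{\left(N,h \right)} = \left(\left(- 12 h + h\right) + \left(-6\right)^{2}\right) + 57 = \left(- 11 h + 36\right) + 57 = \left(36 - 11 h\right) + 57 = 93 - 11 h$)
$11136 - v{\left(m{\left(2 \right)},2 \right)} = 11136 - \left(93 - 22\right) = 11136 - 71 = 11065$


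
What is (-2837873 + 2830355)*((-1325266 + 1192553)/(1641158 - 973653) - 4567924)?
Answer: 22923225837859494/667505 ≈ 3.4342e+10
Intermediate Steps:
(-2837873 + 2830355)*((-1325266 + 1192553)/(1641158 - 973653) - 4567924) = -7518*(-132713/667505 - 4567924) = -7518*(-3049112242333/667505) = 22923225837859494/667505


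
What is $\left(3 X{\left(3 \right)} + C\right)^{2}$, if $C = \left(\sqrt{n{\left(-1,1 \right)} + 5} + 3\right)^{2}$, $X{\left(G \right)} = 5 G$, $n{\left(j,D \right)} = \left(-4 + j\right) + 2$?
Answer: $3208 + 672 \sqrt{2} \approx 4158.4$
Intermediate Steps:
$n{\left(j,D \right)} = -2 + j$
$C = \left(3 + \sqrt{2}\right)^{2}$ ($C = \left(\sqrt{\left(-2 - 1\right) + 5} + 3\right)^{2} = \left(\sqrt{-3 + 5} + 3\right)^{2} = \left(\sqrt{2} + 3\right)^{2} = \left(3 + \sqrt{2}\right)^{2} \approx 19.485$)
$\left(3 X{\left(3 \right)} + C\right)^{2} = \left(3 \cdot 5 \cdot 3 + \left(3 + \sqrt{2}\right)^{2}\right)^{2} = \left(3 \cdot 15 + \left(3 + \sqrt{2}\right)^{2}\right)^{2} = \left(45 + \left(3 + \sqrt{2}\right)^{2}\right)^{2}$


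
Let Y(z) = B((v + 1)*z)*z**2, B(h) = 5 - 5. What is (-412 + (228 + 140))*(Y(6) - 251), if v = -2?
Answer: 11044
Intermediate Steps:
B(h) = 0
Y(z) = 0 (Y(z) = 0*z**2 = 0)
(-412 + (228 + 140))*(Y(6) - 251) = (-412 + (228 + 140))*(0 - 251) = (-412 + 368)*(-251) = -44*(-251) = 11044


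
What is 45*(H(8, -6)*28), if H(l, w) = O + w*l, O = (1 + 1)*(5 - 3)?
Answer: -55440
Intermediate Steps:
O = 4 (O = 2*2 = 4)
H(l, w) = 4 + l*w (H(l, w) = 4 + w*l = 4 + l*w)
45*(H(8, -6)*28) = 45*((4 + 8*(-6))*28) = 45*((4 - 48)*28) = 45*(-44*28) = 45*(-1232) = -55440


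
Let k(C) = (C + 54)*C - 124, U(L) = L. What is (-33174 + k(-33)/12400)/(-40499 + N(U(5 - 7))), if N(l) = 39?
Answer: 411358417/501704000 ≈ 0.81992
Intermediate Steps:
k(C) = -124 + C*(54 + C) (k(C) = (54 + C)*C - 124 = C*(54 + C) - 124 = -124 + C*(54 + C))
(-33174 + k(-33)/12400)/(-40499 + N(U(5 - 7))) = (-33174 + (-124 + (-33)² + 54*(-33))/12400)/(-40499 + 39) = (-33174 + (-124 + 1089 - 1782)*(1/12400))/(-40460) = (-33174 - 817*1/12400)*(-1/40460) = (-33174 - 817/12400)*(-1/40460) = -411358417/12400*(-1/40460) = 411358417/501704000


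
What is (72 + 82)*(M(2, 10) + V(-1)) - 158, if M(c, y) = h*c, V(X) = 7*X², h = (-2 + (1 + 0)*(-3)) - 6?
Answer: -2468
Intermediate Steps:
h = -11 (h = (-2 + 1*(-3)) - 6 = (-2 - 3) - 6 = -5 - 6 = -11)
M(c, y) = -11*c
(72 + 82)*(M(2, 10) + V(-1)) - 158 = (72 + 82)*(-11*2 + 7*(-1)²) - 158 = 154*(-22 + 7*1) - 158 = 154*(-22 + 7) - 158 = 154*(-15) - 158 = -2310 - 158 = -2468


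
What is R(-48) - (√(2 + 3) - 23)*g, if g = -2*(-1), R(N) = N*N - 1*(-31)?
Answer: 2381 - 2*√5 ≈ 2376.5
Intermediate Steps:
R(N) = 31 + N² (R(N) = N² + 31 = 31 + N²)
g = 2
R(-48) - (√(2 + 3) - 23)*g = (31 + (-48)²) - (√(2 + 3) - 23)*2 = (31 + 2304) - (√5 - 23)*2 = 2335 - (-23 + √5)*2 = 2335 - (-46 + 2*√5) = 2335 + (46 - 2*√5) = 2381 - 2*√5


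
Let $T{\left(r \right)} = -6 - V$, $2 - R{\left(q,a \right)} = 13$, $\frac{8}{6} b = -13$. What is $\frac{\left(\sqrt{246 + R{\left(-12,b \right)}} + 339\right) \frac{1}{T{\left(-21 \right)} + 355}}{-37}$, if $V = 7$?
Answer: $- \frac{113}{4218} - \frac{\sqrt{235}}{12654} \approx -0.028001$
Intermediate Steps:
$b = - \frac{39}{4}$ ($b = \frac{3}{4} \left(-13\right) = - \frac{39}{4} \approx -9.75$)
$R{\left(q,a \right)} = -11$ ($R{\left(q,a \right)} = 2 - 13 = -11$)
$T{\left(r \right)} = -13$ ($T{\left(r \right)} = -6 - 7 = -13$)
$\frac{\left(\sqrt{246 + R{\left(-12,b \right)}} + 339\right) \frac{1}{T{\left(-21 \right)} + 355}}{-37} = \frac{\left(\sqrt{246 - 11} + 339\right) \frac{1}{-13 + 355}}{-37} = \frac{\sqrt{235} + 339}{342} \left(- \frac{1}{37}\right) = \left(339 + \sqrt{235}\right) \frac{1}{342} \left(- \frac{1}{37}\right) = \left(\frac{113}{114} + \frac{\sqrt{235}}{342}\right) \left(- \frac{1}{37}\right) = - \frac{113}{4218} - \frac{\sqrt{235}}{12654}$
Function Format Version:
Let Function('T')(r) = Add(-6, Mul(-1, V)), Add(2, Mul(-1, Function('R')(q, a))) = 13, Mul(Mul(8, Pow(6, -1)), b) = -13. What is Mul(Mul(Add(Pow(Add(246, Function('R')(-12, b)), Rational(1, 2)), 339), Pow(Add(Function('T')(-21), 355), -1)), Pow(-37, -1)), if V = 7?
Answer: Add(Rational(-113, 4218), Mul(Rational(-1, 12654), Pow(235, Rational(1, 2)))) ≈ -0.028001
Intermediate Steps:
b = Rational(-39, 4) (b = Mul(Rational(3, 4), -13) = Rational(-39, 4) ≈ -9.7500)
Function('R')(q, a) = -11 (Function('R')(q, a) = Add(2, Mul(-1, 13)) = Add(2, -13) = -11)
Function('T')(r) = -13 (Function('T')(r) = Add(-6, Mul(-1, 7)) = Add(-6, -7) = -13)
Mul(Mul(Add(Pow(Add(246, Function('R')(-12, b)), Rational(1, 2)), 339), Pow(Add(Function('T')(-21), 355), -1)), Pow(-37, -1)) = Mul(Mul(Add(Pow(Add(246, -11), Rational(1, 2)), 339), Pow(Add(-13, 355), -1)), Pow(-37, -1)) = Mul(Mul(Add(Pow(235, Rational(1, 2)), 339), Pow(342, -1)), Rational(-1, 37)) = Mul(Mul(Add(339, Pow(235, Rational(1, 2))), Rational(1, 342)), Rational(-1, 37)) = Mul(Add(Rational(113, 114), Mul(Rational(1, 342), Pow(235, Rational(1, 2)))), Rational(-1, 37)) = Add(Rational(-113, 4218), Mul(Rational(-1, 12654), Pow(235, Rational(1, 2))))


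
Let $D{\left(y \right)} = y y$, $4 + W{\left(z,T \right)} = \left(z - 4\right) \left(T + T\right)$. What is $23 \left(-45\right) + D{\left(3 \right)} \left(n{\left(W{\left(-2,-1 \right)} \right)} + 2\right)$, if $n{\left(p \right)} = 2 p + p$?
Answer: $-801$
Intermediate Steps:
$W{\left(z,T \right)} = -4 + 2 T \left(-4 + z\right)$ ($W{\left(z,T \right)} = -4 + \left(z - 4\right) \left(T + T\right) = -4 + \left(-4 + z\right) 2 T = -4 + 2 T \left(-4 + z\right)$)
$n{\left(p \right)} = 3 p$
$D{\left(y \right)} = y^{2}$
$23 \left(-45\right) + D{\left(3 \right)} \left(n{\left(W{\left(-2,-1 \right)} \right)} + 2\right) = 23 \left(-45\right) + 3^{2} \left(3 \left(-4 - -8 + 2 \left(-1\right) \left(-2\right)\right) + 2\right) = -1035 + 9 \left(3 \left(-4 + 8 + 4\right) + 2\right) = -1035 + 9 \left(3 \cdot 8 + 2\right) = -1035 + 9 \left(24 + 2\right) = -1035 + 9 \cdot 26 = -1035 + 234 = -801$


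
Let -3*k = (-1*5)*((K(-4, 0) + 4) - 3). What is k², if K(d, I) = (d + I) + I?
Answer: 25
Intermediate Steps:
K(d, I) = d + 2*I (K(d, I) = (I + d) + I = d + 2*I)
k = -5 (k = -(-1*5)*(((-4 + 2*0) + 4) - 3)/3 = -(-5)*(((-4 + 0) + 4) - 3)/3 = -(-5)*((-4 + 4) - 3)/3 = -(-5)*(0 - 3)/3 = -(-5)*(-3)/3 = -⅓*15 = -5)
k² = (-5)² = 25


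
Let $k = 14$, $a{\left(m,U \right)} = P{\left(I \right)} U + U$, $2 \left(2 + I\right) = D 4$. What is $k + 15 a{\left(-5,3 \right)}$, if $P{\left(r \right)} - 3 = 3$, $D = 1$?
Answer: $329$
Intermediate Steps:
$I = 0$ ($I = -2 + \frac{1 \cdot 4}{2} = -2 + \frac{1}{2} \cdot 4 = -2 + 2 = 0$)
$P{\left(r \right)} = 6$ ($P{\left(r \right)} = 3 + 3 = 6$)
$a{\left(m,U \right)} = 7 U$ ($a{\left(m,U \right)} = 6 U + U = 7 U$)
$k + 15 a{\left(-5,3 \right)} = 14 + 15 \cdot 7 \cdot 3 = 14 + 15 \cdot 21 = 14 + 315 = 329$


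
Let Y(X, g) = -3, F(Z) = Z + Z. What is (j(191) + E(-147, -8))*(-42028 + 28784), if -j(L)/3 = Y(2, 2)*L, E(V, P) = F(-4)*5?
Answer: -22236676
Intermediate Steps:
F(Z) = 2*Z
E(V, P) = -40 (E(V, P) = (2*(-4))*5 = -8*5 = -40)
j(L) = 9*L (j(L) = -(-9)*L = 9*L)
(j(191) + E(-147, -8))*(-42028 + 28784) = (9*191 - 40)*(-42028 + 28784) = (1719 - 40)*(-13244) = 1679*(-13244) = -22236676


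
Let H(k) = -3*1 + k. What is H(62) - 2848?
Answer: -2789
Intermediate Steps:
H(k) = -3 + k
H(62) - 2848 = (-3 + 62) - 2848 = 59 - 2848 = -2789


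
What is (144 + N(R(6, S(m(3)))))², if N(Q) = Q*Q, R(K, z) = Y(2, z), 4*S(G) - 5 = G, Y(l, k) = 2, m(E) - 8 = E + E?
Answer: 21904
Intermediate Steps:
m(E) = 8 + 2*E (m(E) = 8 + (E + E) = 8 + 2*E)
S(G) = 5/4 + G/4
R(K, z) = 2
N(Q) = Q²
(144 + N(R(6, S(m(3)))))² = (144 + 2²)² = (144 + 4)² = 148² = 21904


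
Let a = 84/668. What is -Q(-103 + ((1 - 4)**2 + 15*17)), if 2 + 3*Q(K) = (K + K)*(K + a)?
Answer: -2888014/167 ≈ -17294.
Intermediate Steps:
a = 21/167 (a = 84*(1/668) = 21/167 ≈ 0.12575)
Q(K) = -2/3 + 2*K*(21/167 + K)/3 (Q(K) = -2/3 + ((K + K)*(K + 21/167))/3 = -2/3 + ((2*K)*(21/167 + K))/3 = -2/3 + (2*K*(21/167 + K))/3 = -2/3 + 2*K*(21/167 + K)/3)
-Q(-103 + ((1 - 4)**2 + 15*17)) = -(-2/3 + 2*(-103 + ((1 - 4)**2 + 15*17))**2/3 + 14*(-103 + ((1 - 4)**2 + 15*17))/167) = -(-2/3 + 2*(-103 + ((-3)**2 + 255))**2/3 + 14*(-103 + ((-3)**2 + 255))/167) = -(-2/3 + 2*(-103 + (9 + 255))**2/3 + 14*(-103 + (9 + 255))/167) = -(-2/3 + 2*(-103 + 264)**2/3 + 14*(-103 + 264)/167) = -(-2/3 + (2/3)*161**2 + (14/167)*161) = -(-2/3 + (2/3)*25921 + 2254/167) = -(-2/3 + 51842/3 + 2254/167) = -1*2888014/167 = -2888014/167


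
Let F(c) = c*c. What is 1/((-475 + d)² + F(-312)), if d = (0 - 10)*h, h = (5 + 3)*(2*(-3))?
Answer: 1/97369 ≈ 1.0270e-5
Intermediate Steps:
F(c) = c²
h = -48 (h = 8*(-6) = -48)
d = 480 (d = (0 - 10)*(-48) = -10*(-48) = 480)
1/((-475 + d)² + F(-312)) = 1/((-475 + 480)² + (-312)²) = 1/(5² + 97344) = 1/(25 + 97344) = 1/97369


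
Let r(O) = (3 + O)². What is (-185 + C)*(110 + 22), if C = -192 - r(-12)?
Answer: -60456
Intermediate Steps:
C = -273 (C = -192 - (3 - 12)² = -192 - 1*(-9)² = -192 - 1*81 = -192 - 81 = -273)
(-185 + C)*(110 + 22) = (-185 - 273)*(110 + 22) = -458*132 = -60456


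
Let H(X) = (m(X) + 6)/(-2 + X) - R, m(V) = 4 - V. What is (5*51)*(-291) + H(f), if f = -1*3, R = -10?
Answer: -370988/5 ≈ -74198.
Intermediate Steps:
f = -3
H(X) = 10 + (10 - X)/(-2 + X) (H(X) = ((4 - X) + 6)/(-2 + X) - 1*(-10) = (10 - X)/(-2 + X) + 10 = 10 + (10 - X)/(-2 + X))
(5*51)*(-291) + H(f) = (5*51)*(-291) + (-10 + 9*(-3))/(-2 - 3) = 255*(-291) + (-10 - 27)/(-5) = -74205 - ⅕*(-37) = -74205 + 37/5 = -370988/5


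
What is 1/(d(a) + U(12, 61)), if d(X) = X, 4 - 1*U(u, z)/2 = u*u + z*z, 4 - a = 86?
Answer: -1/7804 ≈ -0.00012814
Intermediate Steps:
a = -82 (a = 4 - 1*86 = 4 - 86 = -82)
U(u, z) = 8 - 2*u**2 - 2*z**2 (U(u, z) = 8 - 2*(u*u + z*z) = 8 - 2*(u**2 + z**2) = 8 + (-2*u**2 - 2*z**2) = 8 - 2*u**2 - 2*z**2)
1/(d(a) + U(12, 61)) = 1/(-82 + (8 - 2*12**2 - 2*61**2)) = 1/(-82 + (8 - 2*144 - 2*3721)) = 1/(-82 + (8 - 288 - 7442)) = 1/(-82 - 7722) = 1/(-7804) = -1/7804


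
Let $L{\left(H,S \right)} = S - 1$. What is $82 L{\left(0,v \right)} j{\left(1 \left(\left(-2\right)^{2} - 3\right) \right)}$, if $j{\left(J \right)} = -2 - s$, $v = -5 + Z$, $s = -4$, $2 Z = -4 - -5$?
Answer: $-902$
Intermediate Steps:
$Z = \frac{1}{2}$ ($Z = \frac{-4 - -5}{2} = \frac{-4 + 5}{2} = \frac{1}{2} \cdot 1 = \frac{1}{2} \approx 0.5$)
$v = - \frac{9}{2}$ ($v = -5 + \frac{1}{2} = - \frac{9}{2} \approx -4.5$)
$L{\left(H,S \right)} = -1 + S$ ($L{\left(H,S \right)} = S - 1 = -1 + S$)
$j{\left(J \right)} = 2$ ($j{\left(J \right)} = -2 - -4 = -2 + 4 = 2$)
$82 L{\left(0,v \right)} j{\left(1 \left(\left(-2\right)^{2} - 3\right) \right)} = 82 \left(-1 - \frac{9}{2}\right) 2 = 82 \left(- \frac{11}{2}\right) 2 = \left(-451\right) 2 = -902$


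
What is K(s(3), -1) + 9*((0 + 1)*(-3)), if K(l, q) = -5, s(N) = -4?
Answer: -32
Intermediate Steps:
K(s(3), -1) + 9*((0 + 1)*(-3)) = -5 + 9*((0 + 1)*(-3)) = -5 + 9*(1*(-3)) = -5 + 9*(-3) = -5 - 27 = -32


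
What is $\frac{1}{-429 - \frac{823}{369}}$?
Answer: $- \frac{369}{159124} \approx -0.0023189$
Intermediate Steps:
$\frac{1}{-429 - \frac{823}{369}} = \frac{1}{- \frac{159124}{369}} = - \frac{369}{159124}$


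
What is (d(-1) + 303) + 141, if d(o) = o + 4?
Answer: 447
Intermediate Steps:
d(o) = 4 + o
(d(-1) + 303) + 141 = ((4 - 1) + 303) + 141 = (3 + 303) + 141 = 306 + 141 = 447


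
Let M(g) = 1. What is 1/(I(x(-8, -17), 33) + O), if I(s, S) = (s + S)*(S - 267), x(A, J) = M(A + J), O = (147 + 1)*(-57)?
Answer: -1/16392 ≈ -6.1005e-5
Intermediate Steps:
O = -8436 (O = 148*(-57) = -8436)
x(A, J) = 1
I(s, S) = (-267 + S)*(S + s) (I(s, S) = (S + s)*(-267 + S) = (-267 + S)*(S + s))
1/(I(x(-8, -17), 33) + O) = 1/((33² - 267*33 - 267*1 + 33*1) - 8436) = 1/((1089 - 8811 - 267 + 33) - 8436) = 1/(-7956 - 8436) = 1/(-16392) = -1/16392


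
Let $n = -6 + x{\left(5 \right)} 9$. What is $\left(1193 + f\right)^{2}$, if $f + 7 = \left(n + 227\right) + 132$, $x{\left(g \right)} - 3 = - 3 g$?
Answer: $2047761$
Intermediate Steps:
$x{\left(g \right)} = 3 - 3 g$
$n = -114$ ($n = -6 + \left(3 - 15\right) 9 = -6 - 108 = -114$)
$f = 238$ ($f = -7 + \left(\left(-114 + 227\right) + 132\right) = -7 + \left(113 + 132\right) = -7 + 245 = 238$)
$\left(1193 + f\right)^{2} = \left(1193 + 238\right)^{2} = 1431^{2} = 2047761$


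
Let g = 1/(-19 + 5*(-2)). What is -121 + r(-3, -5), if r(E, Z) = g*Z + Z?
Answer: -3649/29 ≈ -125.83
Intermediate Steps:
g = -1/29 (g = 1/(-19 - 10) = 1/(-29) = -1/29 ≈ -0.034483)
r(E, Z) = 28*Z/29 (r(E, Z) = -Z/29 + Z = 28*Z/29)
-121 + r(-3, -5) = -121 + (28/29)*(-5) = -121 - 140/29 = -3649/29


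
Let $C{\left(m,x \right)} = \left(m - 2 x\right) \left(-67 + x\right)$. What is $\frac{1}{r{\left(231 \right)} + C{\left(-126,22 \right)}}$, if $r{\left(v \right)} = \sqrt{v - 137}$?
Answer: $\frac{3825}{29261203} - \frac{\sqrt{94}}{58522406} \approx 0.00013055$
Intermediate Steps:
$r{\left(v \right)} = \sqrt{-137 + v}$
$C{\left(m,x \right)} = \left(-67 + x\right) \left(m - 2 x\right)$
$\frac{1}{r{\left(231 \right)} + C{\left(-126,22 \right)}} = \frac{1}{\sqrt{-137 + 231} - \left(-8618 + 968\right)} = \frac{1}{\sqrt{94} + \left(8442 - 968 + 2948 - 2772\right)} = \frac{1}{\sqrt{94} + 7650} = \frac{1}{7650 + \sqrt{94}}$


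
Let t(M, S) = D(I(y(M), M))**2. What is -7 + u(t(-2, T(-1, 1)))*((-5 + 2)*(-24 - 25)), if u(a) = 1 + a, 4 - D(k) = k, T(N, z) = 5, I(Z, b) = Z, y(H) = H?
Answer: 5432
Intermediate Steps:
D(k) = 4 - k
t(M, S) = (4 - M)**2
-7 + u(t(-2, T(-1, 1)))*((-5 + 2)*(-24 - 25)) = -7 + (1 + (-4 - 2)**2)*((-5 + 2)*(-24 - 25)) = -7 + (1 + (-6)**2)*(-3*(-49)) = -7 + (1 + 36)*147 = -7 + 37*147 = -7 + 5439 = 5432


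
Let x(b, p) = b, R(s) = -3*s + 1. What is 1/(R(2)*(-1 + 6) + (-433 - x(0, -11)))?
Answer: -1/458 ≈ -0.0021834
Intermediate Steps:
R(s) = 1 - 3*s
1/(R(2)*(-1 + 6) + (-433 - x(0, -11))) = 1/((1 - 3*2)*(-1 + 6) + (-433 - 1*0)) = 1/((1 - 6)*5 + (-433 + 0)) = 1/(-5*5 - 433) = 1/(-25 - 433) = 1/(-458) = -1/458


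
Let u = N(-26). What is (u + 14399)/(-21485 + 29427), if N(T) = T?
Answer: 14373/7942 ≈ 1.8097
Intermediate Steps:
u = -26
(u + 14399)/(-21485 + 29427) = (-26 + 14399)/(-21485 + 29427) = 14373/7942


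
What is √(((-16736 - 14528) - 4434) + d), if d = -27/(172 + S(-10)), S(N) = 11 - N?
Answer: I*√1329720013/193 ≈ 188.94*I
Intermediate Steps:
d = -27/193 (d = -27/(172 + (11 - 1*(-10))) = -27/(172 + (11 + 10)) = -27/(172 + 21) = -27/193 ≈ -0.13990)
√(((-16736 - 14528) - 4434) + d) = √(((-16736 - 14528) - 4434) - 27/193) = √((-31264 - 4434) - 27/193) = √(-35698 - 27/193) = √(-6889741/193) = I*√1329720013/193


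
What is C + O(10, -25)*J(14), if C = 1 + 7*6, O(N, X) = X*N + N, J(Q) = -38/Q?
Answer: 4861/7 ≈ 694.43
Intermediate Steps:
O(N, X) = N + N*X (O(N, X) = N*X + N = N + N*X)
C = 43 (C = 1 + 42 = 43)
C + O(10, -25)*J(14) = 43 + (10*(1 - 25))*(-38/14) = 43 + (10*(-24))*(-38*1/14) = 43 - 240*(-19/7) = 43 + 4560/7 = 4861/7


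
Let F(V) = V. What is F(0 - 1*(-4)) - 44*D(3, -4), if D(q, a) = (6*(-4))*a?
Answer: -4220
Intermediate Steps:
D(q, a) = -24*a
F(0 - 1*(-4)) - 44*D(3, -4) = (0 - 1*(-4)) - (-1056)*(-4) = (0 + 4) - 44*96 = 4 - 4224 = -4220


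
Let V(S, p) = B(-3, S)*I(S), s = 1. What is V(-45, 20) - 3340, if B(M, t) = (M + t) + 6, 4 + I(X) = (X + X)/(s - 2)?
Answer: -6952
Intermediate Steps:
I(X) = -4 - 2*X (I(X) = -4 + (X + X)/(1 - 2) = -4 + (2*X)/(-1) = -4 + (2*X)*(-1) = -4 - 2*X)
B(M, t) = 6 + M + t
V(S, p) = (-4 - 2*S)*(3 + S) (V(S, p) = (6 - 3 + S)*(-4 - 2*S) = (3 + S)*(-4 - 2*S) = (-4 - 2*S)*(3 + S))
V(-45, 20) - 3340 = -2*(2 - 45)*(3 - 45) - 3340 = -2*(-43)*(-42) - 3340 = -3612 - 3340 = -6952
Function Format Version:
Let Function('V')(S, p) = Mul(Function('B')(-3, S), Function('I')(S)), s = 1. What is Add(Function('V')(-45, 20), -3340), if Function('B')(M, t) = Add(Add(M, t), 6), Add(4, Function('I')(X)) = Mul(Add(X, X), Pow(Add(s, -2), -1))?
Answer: -6952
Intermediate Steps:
Function('I')(X) = Add(-4, Mul(-2, X)) (Function('I')(X) = Add(-4, Mul(Add(X, X), Pow(Add(1, -2), -1))) = Add(-4, Mul(Mul(2, X), Pow(-1, -1))) = Add(-4, Mul(Mul(2, X), -1)) = Add(-4, Mul(-2, X)))
Function('B')(M, t) = Add(6, M, t)
Function('V')(S, p) = Mul(Add(-4, Mul(-2, S)), Add(3, S)) (Function('V')(S, p) = Mul(Add(6, -3, S), Add(-4, Mul(-2, S))) = Mul(Add(3, S), Add(-4, Mul(-2, S))) = Mul(Add(-4, Mul(-2, S)), Add(3, S)))
Add(Function('V')(-45, 20), -3340) = Add(Mul(-2, Add(2, -45), Add(3, -45)), -3340) = Add(Mul(-2, -43, -42), -3340) = Add(-3612, -3340) = -6952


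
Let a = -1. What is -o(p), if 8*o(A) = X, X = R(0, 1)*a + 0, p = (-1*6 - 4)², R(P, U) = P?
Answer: 0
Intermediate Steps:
p = 100 (p = (-6 - 4)² = (-10)² = 100)
X = 0 (X = 0*(-1) + 0 = 0 + 0 = 0)
o(A) = 0 (o(A) = (⅛)*0 = 0)
-o(p) = -1*0 = 0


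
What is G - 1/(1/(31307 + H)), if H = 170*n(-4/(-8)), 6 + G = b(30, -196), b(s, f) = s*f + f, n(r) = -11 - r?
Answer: -35434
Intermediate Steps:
b(s, f) = f + f*s (b(s, f) = f*s + f = f + f*s)
G = -6082 (G = -6 - 196*(1 + 30) = -6 - 196*31 = -6 - 6076 = -6082)
H = -1955 (H = 170*(-11 - (-4)/(-8)) = 170*(-11 - (-4)*(-1)/8) = 170*(-11 - 1*1/2) = 170*(-11 - 1/2) = 170*(-23/2) = -1955)
G - 1/(1/(31307 + H)) = -6082 - 1/(1/(31307 - 1955)) = -6082 - 1/(1/29352) = -6082 - 1/1/29352 = -6082 - 1*29352 = -6082 - 29352 = -35434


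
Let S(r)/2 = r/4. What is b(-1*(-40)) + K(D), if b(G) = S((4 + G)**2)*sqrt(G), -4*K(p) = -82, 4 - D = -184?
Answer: 41/2 + 1936*sqrt(10) ≈ 6142.7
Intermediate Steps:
D = 188 (D = 4 - 1*(-184) = 4 + 184 = 188)
K(p) = 41/2 (K(p) = -1/4*(-82) = 41/2)
S(r) = r/2 (S(r) = 2*(r/4) = r/2)
b(G) = sqrt(G)*(4 + G)**2/2 (b(G) = ((4 + G)**2/2)*sqrt(G) = sqrt(G)*(4 + G)**2/2)
b(-1*(-40)) + K(D) = sqrt(-1*(-40))*(4 - 1*(-40))**2/2 + 41/2 = sqrt(40)*(4 + 40)**2/2 + 41/2 = (1/2)*(2*sqrt(10))*44**2 + 41/2 = (1/2)*(2*sqrt(10))*1936 + 41/2 = 1936*sqrt(10) + 41/2 = 41/2 + 1936*sqrt(10)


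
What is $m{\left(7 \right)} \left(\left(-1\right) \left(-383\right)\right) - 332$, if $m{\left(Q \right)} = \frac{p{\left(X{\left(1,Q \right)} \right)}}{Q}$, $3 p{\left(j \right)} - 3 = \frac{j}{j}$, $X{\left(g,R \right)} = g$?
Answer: $- \frac{5440}{21} \approx -259.05$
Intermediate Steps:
$p{\left(j \right)} = \frac{4}{3}$ ($p{\left(j \right)} = 1 + \frac{j \frac{1}{j}}{3} = 1 + \frac{1}{3} \cdot 1 = 1 + \frac{1}{3} = \frac{4}{3}$)
$m{\left(Q \right)} = \frac{4}{3 Q}$
$m{\left(7 \right)} \left(\left(-1\right) \left(-383\right)\right) - 332 = \frac{4}{3 \cdot 7} \left(\left(-1\right) \left(-383\right)\right) - 332 = \frac{4}{3} \cdot \frac{1}{7} \cdot 383 - 332 = \frac{4}{21} \cdot 383 - 332 = \frac{1532}{21} - 332 = - \frac{5440}{21}$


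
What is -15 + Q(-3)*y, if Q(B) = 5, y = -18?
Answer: -105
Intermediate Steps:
-15 + Q(-3)*y = -15 + 5*(-18) = -15 - 90 = -105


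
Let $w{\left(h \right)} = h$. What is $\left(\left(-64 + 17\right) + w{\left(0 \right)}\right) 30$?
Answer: $-1410$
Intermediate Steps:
$\left(\left(-64 + 17\right) + w{\left(0 \right)}\right) 30 = \left(\left(-64 + 17\right) + 0\right) 30 = \left(-47 + 0\right) 30 = \left(-47\right) 30 = -1410$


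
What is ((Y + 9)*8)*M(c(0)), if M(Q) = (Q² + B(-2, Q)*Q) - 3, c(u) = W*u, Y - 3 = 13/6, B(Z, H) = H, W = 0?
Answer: -340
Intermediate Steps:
Y = 31/6 (Y = 3 + 13/6 = 31/6 ≈ 5.1667)
c(u) = 0 (c(u) = 0*u = 0)
M(Q) = -3 + 2*Q² (M(Q) = (Q² + Q*Q) - 3 = (Q² + Q²) - 3 = 2*Q² - 3 = -3 + 2*Q²)
((Y + 9)*8)*M(c(0)) = ((31/6 + 9)*8)*(-3 + 2*0²) = ((85/6)*8)*(-3 + 2*0) = 340*(-3 + 0)/3 = (340/3)*(-3) = -340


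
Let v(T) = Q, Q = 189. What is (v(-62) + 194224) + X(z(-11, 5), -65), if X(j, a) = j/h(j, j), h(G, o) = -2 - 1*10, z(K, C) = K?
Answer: 2332967/12 ≈ 1.9441e+5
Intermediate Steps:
h(G, o) = -12 (h(G, o) = -2 - 10 = -12)
v(T) = 189
X(j, a) = -j/12 (X(j, a) = j/(-12) = j*(-1/12) = -j/12)
(v(-62) + 194224) + X(z(-11, 5), -65) = (189 + 194224) - 1/12*(-11) = 194413 + 11/12 = 2332967/12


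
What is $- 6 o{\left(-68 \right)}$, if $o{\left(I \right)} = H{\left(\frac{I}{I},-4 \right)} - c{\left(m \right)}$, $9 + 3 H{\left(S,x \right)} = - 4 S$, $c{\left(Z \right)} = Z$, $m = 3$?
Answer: $44$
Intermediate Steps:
$H{\left(S,x \right)} = -3 - \frac{4 S}{3}$ ($H{\left(S,x \right)} = -3 + \frac{\left(-4\right) S}{3} = -3 - \frac{4 S}{3}$)
$o{\left(I \right)} = - \frac{22}{3}$ ($o{\left(I \right)} = \left(-3 - \frac{4 \frac{I}{I}}{3}\right) - 3 = \left(-3 - \frac{4}{3}\right) - 3 = - \frac{13}{3} - 3 = - \frac{22}{3}$)
$- 6 o{\left(-68 \right)} = \left(-6\right) \left(- \frac{22}{3}\right) = 44$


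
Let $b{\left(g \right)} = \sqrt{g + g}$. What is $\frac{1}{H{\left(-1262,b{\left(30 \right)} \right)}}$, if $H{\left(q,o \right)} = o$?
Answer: $\frac{\sqrt{15}}{30} \approx 0.1291$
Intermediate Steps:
$b{\left(g \right)} = \sqrt{2} \sqrt{g}$ ($b{\left(g \right)} = \sqrt{2 g} = \sqrt{2} \sqrt{g}$)
$\frac{1}{H{\left(-1262,b{\left(30 \right)} \right)}} = \frac{1}{\sqrt{2} \sqrt{30}} = \frac{1}{2 \sqrt{15}} = \frac{\sqrt{15}}{30}$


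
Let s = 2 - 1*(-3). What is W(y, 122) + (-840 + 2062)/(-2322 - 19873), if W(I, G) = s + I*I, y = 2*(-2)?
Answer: 464873/22195 ≈ 20.945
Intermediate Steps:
s = 5 (s = 2 + 3 = 5)
y = -4
W(I, G) = 5 + I**2 (W(I, G) = 5 + I*I = 5 + I**2)
W(y, 122) + (-840 + 2062)/(-2322 - 19873) = (5 + (-4)**2) + (-840 + 2062)/(-2322 - 19873) = (5 + 16) + 1222/(-22195) = 21 + 1222*(-1/22195) = 21 - 1222/22195 = 464873/22195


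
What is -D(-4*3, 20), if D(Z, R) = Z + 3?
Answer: 9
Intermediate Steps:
D(Z, R) = 3 + Z
-D(-4*3, 20) = -(3 - 4*3) = -(3 - 12) = -1*(-9) = 9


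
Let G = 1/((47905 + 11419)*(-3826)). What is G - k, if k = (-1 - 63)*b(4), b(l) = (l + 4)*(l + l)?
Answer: 929683963903/226973624 ≈ 4096.0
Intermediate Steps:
b(l) = 2*l*(4 + l) (b(l) = (4 + l)*(2*l) = 2*l*(4 + l))
k = -4096 (k = (-1 - 63)*(2*4*(4 + 4)) = -128*4*8 = -64*64 = -4096)
G = -1/226973624 (G = -1/3826/59324 = (1/59324)*(-1/3826) = -1/226973624 ≈ -4.4058e-9)
G - k = -1/226973624 - 1*(-4096) = -1/226973624 + 4096 = 929683963903/226973624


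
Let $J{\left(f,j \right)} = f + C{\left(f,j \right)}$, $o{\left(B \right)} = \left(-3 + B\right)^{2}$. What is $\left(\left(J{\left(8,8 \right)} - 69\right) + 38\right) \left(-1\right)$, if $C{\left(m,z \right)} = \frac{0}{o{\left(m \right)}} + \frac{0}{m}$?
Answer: $23$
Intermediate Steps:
$C{\left(m,z \right)} = 0$ ($C{\left(m,z \right)} = \frac{0}{\left(-3 + m\right)^{2}} + \frac{0}{m} = \frac{0}{\left(-3 + m\right)^{2}} + 0 = 0 + 0 = 0$)
$J{\left(f,j \right)} = f$ ($J{\left(f,j \right)} = f + 0 = f$)
$\left(\left(J{\left(8,8 \right)} - 69\right) + 38\right) \left(-1\right) = \left(\left(8 - 69\right) + 38\right) \left(-1\right) = \left(-61 + 38\right) \left(-1\right) = \left(-23\right) \left(-1\right) = 23$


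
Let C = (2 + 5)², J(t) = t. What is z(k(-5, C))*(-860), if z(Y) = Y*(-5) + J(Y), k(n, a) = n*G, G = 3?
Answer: -51600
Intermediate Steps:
C = 49 (C = 7² = 49)
k(n, a) = 3*n (k(n, a) = n*3 = 3*n)
z(Y) = -4*Y (z(Y) = Y*(-5) + Y = -5*Y + Y = -4*Y)
z(k(-5, C))*(-860) = -12*(-5)*(-860) = -4*(-15)*(-860) = 60*(-860) = -51600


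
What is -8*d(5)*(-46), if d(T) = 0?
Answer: 0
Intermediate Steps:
-8*d(5)*(-46) = -8*0*(-46) = 0*(-46) = 0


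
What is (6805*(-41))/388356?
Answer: -279005/388356 ≈ -0.71843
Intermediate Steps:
(6805*(-41))/388356 = -279005*1/388356 = -279005/388356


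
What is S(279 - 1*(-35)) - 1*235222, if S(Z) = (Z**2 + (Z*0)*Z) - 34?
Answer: -136660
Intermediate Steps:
S(Z) = -34 + Z**2 (S(Z) = (Z**2 + 0*Z) - 34 = (Z**2 + 0) - 34 = Z**2 - 34 = -34 + Z**2)
S(279 - 1*(-35)) - 1*235222 = (-34 + (279 - 1*(-35))**2) - 1*235222 = (-34 + (279 + 35)**2) - 235222 = (-34 + 314**2) - 235222 = (-34 + 98596) - 235222 = 98562 - 235222 = -136660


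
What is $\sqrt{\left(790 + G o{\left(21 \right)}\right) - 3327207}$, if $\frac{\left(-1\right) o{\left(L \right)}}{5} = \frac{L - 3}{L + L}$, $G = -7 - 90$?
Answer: $\frac{2 i \sqrt{40746062}}{7} \approx 1823.8 i$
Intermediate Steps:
$G = -97$ ($G = -7 - 90 = -97$)
$o{\left(L \right)} = - \frac{5 \left(-3 + L\right)}{2 L}$ ($o{\left(L \right)} = - 5 \frac{L - 3}{L + L} = - 5 \frac{-3 + L}{2 L} = - \frac{5 \left(-3 + L\right)}{2 L}$)
$\sqrt{\left(790 + G o{\left(21 \right)}\right) - 3327207} = \sqrt{\left(790 - 97 \frac{5 \left(3 - 21\right)}{2 \cdot 21}\right) - 3327207} = \sqrt{\left(790 - 97 \cdot \frac{5}{2} \cdot \frac{1}{21} \left(3 - 21\right)\right) - 3327207} = \sqrt{\left(790 - 97 \cdot \frac{5}{2} \cdot \frac{1}{21} \left(-18\right)\right) - 3327207} = \sqrt{\left(790 - - \frac{1455}{7}\right) - 3327207} = \sqrt{\left(790 + \frac{1455}{7}\right) - 3327207} = \sqrt{\frac{6985}{7} - 3327207} = \sqrt{- \frac{23283464}{7}} = \frac{2 i \sqrt{40746062}}{7}$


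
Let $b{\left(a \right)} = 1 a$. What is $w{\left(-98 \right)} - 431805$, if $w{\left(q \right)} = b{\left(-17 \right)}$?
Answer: $-431822$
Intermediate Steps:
$b{\left(a \right)} = a$
$w{\left(q \right)} = -17$
$w{\left(-98 \right)} - 431805 = -17 - 431805 = -431822$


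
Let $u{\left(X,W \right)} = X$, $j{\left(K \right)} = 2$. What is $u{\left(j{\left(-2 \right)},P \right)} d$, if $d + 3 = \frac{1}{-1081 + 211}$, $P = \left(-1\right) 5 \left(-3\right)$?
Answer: $- \frac{2611}{435} \approx -6.0023$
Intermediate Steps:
$P = 15$ ($P = \left(-5\right) \left(-3\right) = 15$)
$d = - \frac{2611}{870}$ ($d = -3 + \frac{1}{-1081 + 211} = -3 + \frac{1}{-870} = -3 - \frac{1}{870} = - \frac{2611}{870} \approx -3.0011$)
$u{\left(j{\left(-2 \right)},P \right)} d = 2 \left(- \frac{2611}{870}\right) = - \frac{2611}{435}$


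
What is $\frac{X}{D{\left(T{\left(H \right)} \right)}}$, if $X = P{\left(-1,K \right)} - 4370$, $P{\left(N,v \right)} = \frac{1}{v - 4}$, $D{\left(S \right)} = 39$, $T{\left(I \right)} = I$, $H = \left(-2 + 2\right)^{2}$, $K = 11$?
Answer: $- \frac{2353}{21} \approx -112.05$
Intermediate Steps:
$H = 0$ ($H = 0^{2} = 0$)
$P{\left(N,v \right)} = \frac{1}{-4 + v}$
$X = - \frac{30589}{7}$ ($X = \frac{1}{-4 + 11} - 4370 = \frac{1}{7} - 4370 = - \frac{30589}{7} \approx -4369.9$)
$\frac{X}{D{\left(T{\left(H \right)} \right)}} = - \frac{30589}{7 \cdot 39} = \left(- \frac{30589}{7}\right) \frac{1}{39} = - \frac{2353}{21}$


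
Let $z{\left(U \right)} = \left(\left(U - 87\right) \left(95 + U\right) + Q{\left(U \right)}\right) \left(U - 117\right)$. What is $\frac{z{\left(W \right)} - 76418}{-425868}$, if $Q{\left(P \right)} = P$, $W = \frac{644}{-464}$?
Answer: $- \frac{469990479557}{221578552576} \approx -2.1211$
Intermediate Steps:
$W = - \frac{161}{116}$ ($W = 644 \left(- \frac{1}{464}\right) = - \frac{161}{116} \approx -1.3879$)
$z{\left(U \right)} = \left(-117 + U\right) \left(U + \left(-87 + U\right) \left(95 + U\right)\right)$ ($z{\left(U \right)} = \left(\left(U - 87\right) \left(95 + U\right) + U\right) \left(U - 117\right) = \left(\left(-87 + U\right) \left(95 + U\right) + U\right) \left(-117 + U\right) = \left(U + \left(-87 + U\right) \left(95 + U\right)\right) \left(-117 + U\right) = \left(-117 + U\right) \left(U + \left(-87 + U\right) \left(95 + U\right)\right)$)
$\frac{z{\left(W \right)} - 76418}{-425868} = \frac{\left(967005 + \left(- \frac{161}{116}\right)^{3} - - \frac{750099}{58} - 108 \left(- \frac{161}{116}\right)^{2}\right) - 76418}{-425868} = \left(\left(967005 - \frac{4173281}{1560896} + \frac{750099}{58} - \frac{699867}{3364}\right) - 76418\right) \left(- \frac{1}{425868}\right) = \left(\frac{1529251989199}{1560896} - 76418\right) \left(- \frac{1}{425868}\right) = \frac{1409971438671}{1560896} \left(- \frac{1}{425868}\right) = - \frac{469990479557}{221578552576}$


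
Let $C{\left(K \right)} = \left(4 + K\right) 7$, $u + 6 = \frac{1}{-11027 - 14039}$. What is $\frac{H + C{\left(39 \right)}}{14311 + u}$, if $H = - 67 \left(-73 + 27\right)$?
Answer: $\frac{84798278}{358569129} \approx 0.23649$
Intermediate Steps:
$u = - \frac{150397}{25066}$ ($u = -6 + \frac{1}{-11027 - 14039} = -6 + \frac{1}{-25066} = -6 - \frac{1}{25066} = - \frac{150397}{25066} \approx -6.0$)
$H = 3082$ ($H = \left(-67\right) \left(-46\right) = 3082$)
$C{\left(K \right)} = 28 + 7 K$
$\frac{H + C{\left(39 \right)}}{14311 + u} = \frac{3082 + \left(28 + 7 \cdot 39\right)}{14311 - \frac{150397}{25066}} = \frac{3082 + \left(28 + 273\right)}{\frac{358569129}{25066}} = \left(3082 + 301\right) \frac{25066}{358569129} = 3383 \cdot \frac{25066}{358569129} = \frac{84798278}{358569129}$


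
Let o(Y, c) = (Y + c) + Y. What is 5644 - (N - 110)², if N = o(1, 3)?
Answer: -5381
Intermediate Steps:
o(Y, c) = c + 2*Y
N = 5 (N = 3 + 2*1 = 3 + 2 = 5)
5644 - (N - 110)² = 5644 - (5 - 110)² = 5644 - 1*(-105)² = 5644 - 1*11025 = 5644 - 11025 = -5381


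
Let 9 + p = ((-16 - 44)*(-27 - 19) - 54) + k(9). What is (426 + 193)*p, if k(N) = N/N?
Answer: 1670062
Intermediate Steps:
k(N) = 1
p = 2698 (p = -9 + (((-16 - 44)*(-27 - 19) - 54) + 1) = -9 + ((-60*(-46) - 54) + 1) = -9 + ((2760 - 54) + 1) = -9 + (2706 + 1) = -9 + 2707 = 2698)
(426 + 193)*p = (426 + 193)*2698 = 619*2698 = 1670062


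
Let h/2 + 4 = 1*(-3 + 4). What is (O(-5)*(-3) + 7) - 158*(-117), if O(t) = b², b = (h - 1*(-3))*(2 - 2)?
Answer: 18493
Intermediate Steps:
h = -6 (h = -8 + 2*(1*(-3 + 4)) = -8 + 2*(1*1) = -8 + 2*1 = -8 + 2 = -6)
b = 0 (b = (-6 - 1*(-3))*(2 - 2) = (-6 + 3)*0 = -3*0 = 0)
O(t) = 0 (O(t) = 0² = 0)
(O(-5)*(-3) + 7) - 158*(-117) = (0*(-3) + 7) - 158*(-117) = (0 + 7) + 18486 = 7 + 18486 = 18493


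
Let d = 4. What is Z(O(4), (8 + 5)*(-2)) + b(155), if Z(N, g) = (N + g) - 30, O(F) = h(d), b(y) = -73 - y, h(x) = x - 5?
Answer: -285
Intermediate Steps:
h(x) = -5 + x
O(F) = -1 (O(F) = -5 + 4 = -1)
Z(N, g) = -30 + N + g
Z(O(4), (8 + 5)*(-2)) + b(155) = (-30 - 1 + (8 + 5)*(-2)) + (-73 - 1*155) = (-30 - 1 + 13*(-2)) + (-73 - 155) = (-30 - 1 - 26) - 228 = -57 - 228 = -285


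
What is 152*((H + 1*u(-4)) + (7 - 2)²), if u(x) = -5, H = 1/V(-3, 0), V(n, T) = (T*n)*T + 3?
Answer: 9272/3 ≈ 3090.7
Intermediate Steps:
V(n, T) = 3 + n*T² (V(n, T) = n*T² + 3 = 3 + n*T²)
H = ⅓ (H = 1/(3 - 3*0²) = 1/(3 - 3*0) = 1/(3 + 0) = 1/3 = 1*(⅓) = ⅓ ≈ 0.33333)
152*((H + 1*u(-4)) + (7 - 2)²) = 152*((⅓ + 1*(-5)) + (7 - 2)²) = 152*((⅓ - 5) + 5²) = 152*(-14/3 + 25) = 152*(61/3) = 9272/3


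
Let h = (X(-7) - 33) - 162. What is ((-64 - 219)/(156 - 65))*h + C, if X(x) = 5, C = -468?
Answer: 11182/91 ≈ 122.88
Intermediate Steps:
h = -190 (h = (5 - 33) - 162 = -28 - 162 = -190)
((-64 - 219)/(156 - 65))*h + C = ((-64 - 219)/(156 - 65))*(-190) - 468 = -283/91*(-190) - 468 = 53770/91 - 468 = 11182/91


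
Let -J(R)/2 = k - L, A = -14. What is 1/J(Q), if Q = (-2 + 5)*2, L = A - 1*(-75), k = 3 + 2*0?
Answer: 1/116 ≈ 0.0086207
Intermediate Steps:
k = 3 (k = 3 + 0 = 3)
L = 61 (L = -14 - 1*(-75) = -14 + 75 = 61)
Q = 6 (Q = 3*2 = 6)
J(R) = 116 (J(R) = -2*(3 - 1*61) = -2*(3 - 61) = -2*(-58) = 116)
1/J(Q) = 1/116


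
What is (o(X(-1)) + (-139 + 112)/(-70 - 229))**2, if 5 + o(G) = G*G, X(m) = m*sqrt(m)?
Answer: 3122289/89401 ≈ 34.925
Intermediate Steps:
X(m) = m**(3/2)
o(G) = -5 + G**2 (o(G) = -5 + G*G = -5 + G**2)
(o(X(-1)) + (-139 + 112)/(-70 - 229))**2 = ((-5 + ((-1)**(3/2))**2) + (-139 + 112)/(-70 - 229))**2 = ((-5 + (-I)**2) - 27/(-299))**2 = ((-5 - 1) - 27*(-1/299))**2 = (-6 + 27/299)**2 = (-1767/299)**2 = 3122289/89401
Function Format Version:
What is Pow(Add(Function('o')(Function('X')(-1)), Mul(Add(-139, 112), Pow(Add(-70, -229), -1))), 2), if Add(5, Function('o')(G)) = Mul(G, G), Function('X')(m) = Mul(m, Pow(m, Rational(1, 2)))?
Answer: Rational(3122289, 89401) ≈ 34.925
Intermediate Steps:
Function('X')(m) = Pow(m, Rational(3, 2))
Function('o')(G) = Add(-5, Pow(G, 2)) (Function('o')(G) = Add(-5, Mul(G, G)) = Add(-5, Pow(G, 2)))
Pow(Add(Function('o')(Function('X')(-1)), Mul(Add(-139, 112), Pow(Add(-70, -229), -1))), 2) = Pow(Add(Add(-5, Pow(Pow(-1, Rational(3, 2)), 2)), Mul(Add(-139, 112), Pow(Add(-70, -229), -1))), 2) = Pow(Add(Add(-5, Pow(Mul(-1, I), 2)), Mul(-27, Pow(-299, -1))), 2) = Pow(Add(Add(-5, -1), Mul(-27, Rational(-1, 299))), 2) = Pow(Add(-6, Rational(27, 299)), 2) = Pow(Rational(-1767, 299), 2) = Rational(3122289, 89401)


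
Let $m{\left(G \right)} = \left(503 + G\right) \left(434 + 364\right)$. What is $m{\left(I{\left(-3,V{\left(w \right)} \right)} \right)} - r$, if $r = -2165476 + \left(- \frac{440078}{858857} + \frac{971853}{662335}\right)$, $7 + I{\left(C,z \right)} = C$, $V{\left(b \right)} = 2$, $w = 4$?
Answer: $\frac{76611932785936561}{29939529005} \approx 2.5589 \cdot 10^{6}$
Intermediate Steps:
$I{\left(C,z \right)} = -7 + C$
$r = - \frac{64833302921963491}{29939529005}$ ($r = -2165476 + \left(\left(-440078\right) \frac{1}{858857} + 971853 \cdot \frac{1}{662335}\right) = -2165476 + \left(- \frac{23162}{45203} + \frac{971853}{662335}\right) = -2165476 + \frac{28589667889}{29939529005} = - \frac{64833302921963491}{29939529005} \approx -2.1655 \cdot 10^{6}$)
$m{\left(G \right)} = 401394 + 798 G$ ($m{\left(G \right)} = \left(503 + G\right) 798 = 401394 + 798 G$)
$m{\left(I{\left(-3,V{\left(w \right)} \right)} \right)} - r = \left(401394 + 798 \left(-7 - 3\right)\right) - - \frac{64833302921963491}{29939529005} = \left(401394 + 798 \left(-10\right)\right) + \frac{64833302921963491}{29939529005} = \left(401394 - 7980\right) + \frac{64833302921963491}{29939529005} = 393414 + \frac{64833302921963491}{29939529005} = \frac{76611932785936561}{29939529005}$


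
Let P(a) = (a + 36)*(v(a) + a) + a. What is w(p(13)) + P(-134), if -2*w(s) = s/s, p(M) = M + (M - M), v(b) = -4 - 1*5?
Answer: 27759/2 ≈ 13880.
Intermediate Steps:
v(b) = -9 (v(b) = -4 - 5 = -9)
P(a) = a + (-9 + a)*(36 + a) (P(a) = (a + 36)*(-9 + a) + a = (36 + a)*(-9 + a) + a = (-9 + a)*(36 + a) + a = a + (-9 + a)*(36 + a))
p(M) = M (p(M) = M + 0 = M)
w(s) = -1/2 (w(s) = -s/(2*s) = -1/2*1 = -1/2)
w(p(13)) + P(-134) = -1/2 + (-324 + (-134)**2 + 28*(-134)) = -1/2 + (-324 + 17956 - 3752) = -1/2 + 13880 = 27759/2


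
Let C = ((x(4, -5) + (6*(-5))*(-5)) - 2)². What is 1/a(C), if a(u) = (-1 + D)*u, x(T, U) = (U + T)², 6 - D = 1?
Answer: 1/88804 ≈ 1.1261e-5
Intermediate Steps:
D = 5 (D = 6 - 1*1 = 6 - 1 = 5)
x(T, U) = (T + U)²
C = 22201 (C = (((4 - 5)² + (6*(-5))*(-5)) - 2)² = (((-1)² - 30*(-5)) - 2)² = ((1 + 150) - 2)² = (151 - 2)² = 149² = 22201)
a(u) = 4*u (a(u) = (-1 + 5)*u = 4*u)
1/a(C) = 1/(4*22201) = 1/88804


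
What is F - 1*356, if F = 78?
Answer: -278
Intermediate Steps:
F - 1*356 = 78 - 1*356 = 78 - 356 = -278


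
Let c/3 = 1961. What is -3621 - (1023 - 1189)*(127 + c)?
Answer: 994039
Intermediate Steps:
c = 5883 (c = 3*1961 = 5883)
-3621 - (1023 - 1189)*(127 + c) = -3621 - (1023 - 1189)*(127 + 5883) = -3621 - (-166)*6010 = -3621 - 1*(-997660) = -3621 + 997660 = 994039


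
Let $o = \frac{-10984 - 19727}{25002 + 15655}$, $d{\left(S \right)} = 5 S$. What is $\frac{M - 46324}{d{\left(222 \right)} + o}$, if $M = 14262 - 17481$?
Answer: $- \frac{2014269751}{45098559} \approx -44.664$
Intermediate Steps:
$o = - \frac{30711}{40657} \approx -0.75537$
$M = -3219$ ($M = 14262 - 17481 = -3219$)
$\frac{M - 46324}{d{\left(222 \right)} + o} = \frac{-3219 - 46324}{5 \cdot 222 - \frac{30711}{40657}} = - \frac{49543}{1110 - \frac{30711}{40657}} = - \frac{49543}{\frac{45098559}{40657}} = \left(-49543\right) \frac{40657}{45098559} = - \frac{2014269751}{45098559}$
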